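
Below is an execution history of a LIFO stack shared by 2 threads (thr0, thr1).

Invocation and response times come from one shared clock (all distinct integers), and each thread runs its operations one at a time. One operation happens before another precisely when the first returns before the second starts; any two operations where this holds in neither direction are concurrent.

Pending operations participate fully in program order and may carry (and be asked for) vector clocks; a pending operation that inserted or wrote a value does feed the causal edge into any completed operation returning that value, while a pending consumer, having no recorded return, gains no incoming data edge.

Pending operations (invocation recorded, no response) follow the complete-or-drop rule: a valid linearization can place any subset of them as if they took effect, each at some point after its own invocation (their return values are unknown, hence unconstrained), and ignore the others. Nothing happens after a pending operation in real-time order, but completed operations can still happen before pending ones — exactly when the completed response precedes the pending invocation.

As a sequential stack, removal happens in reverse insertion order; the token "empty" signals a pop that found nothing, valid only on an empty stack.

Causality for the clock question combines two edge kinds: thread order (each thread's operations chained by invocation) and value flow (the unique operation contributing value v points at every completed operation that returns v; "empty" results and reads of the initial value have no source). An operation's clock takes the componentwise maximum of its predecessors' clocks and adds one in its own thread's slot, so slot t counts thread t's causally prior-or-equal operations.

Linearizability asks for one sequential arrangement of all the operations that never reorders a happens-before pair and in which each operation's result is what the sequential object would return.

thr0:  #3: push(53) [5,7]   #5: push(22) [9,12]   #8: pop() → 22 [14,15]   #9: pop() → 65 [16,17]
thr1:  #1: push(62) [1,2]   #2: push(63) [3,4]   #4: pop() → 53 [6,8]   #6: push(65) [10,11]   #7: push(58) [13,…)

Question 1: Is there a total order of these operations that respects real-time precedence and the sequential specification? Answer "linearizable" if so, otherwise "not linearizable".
linearizable

a witness: #1, #2, #3, #4, #6, #5, #8, #9
step 1: #1 push(62) — stack <62>
step 2: #2 push(63) — stack <62,63>
step 3: #3 push(53) — stack <62,63,53>
step 4: #4 pop() → 53 — stack <62,63>
step 5: #6 push(65) — stack <62,63,65>
step 6: #5 push(22) — stack <62,63,65,22>
step 7: #8 pop() → 22 — stack <62,63,65>
step 8: #9 pop() → 65 — stack <62,63>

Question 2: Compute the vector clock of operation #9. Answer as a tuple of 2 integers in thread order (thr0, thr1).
(4, 4)

VC(#1, invoked at 1): no causal predecessors; +1 on thr1 → (0, 1)
VC(#3, invoked at 5): no causal predecessors; +1 on thr0 → (1, 0)
#2, invoked 3, takes VC(#1)=(0, 1) under max, adds 1 for thr1 → (0, 2)
#5, invoked 9, takes VC(#3)=(1, 0) under max, adds 1 for thr0 → (2, 0)
#8, invoked 14, takes VC(#5)=(2, 0) under max, adds 1 for thr0 → (3, 0)
#4, invoked 6, takes VC(#2)=(0, 2), VC(#3)=(1, 0) under max, adds 1 for thr1 → (1, 3)
#6, invoked 10, takes VC(#4)=(1, 3) under max, adds 1 for thr1 → (1, 4)
#7, invoked 13, takes VC(#6)=(1, 4) under max, adds 1 for thr1 → (1, 5)
#9, invoked 16, takes VC(#6)=(1, 4), VC(#8)=(3, 0) under max, adds 1 for thr0 → (4, 4)
target: VC(#9) = (4, 4)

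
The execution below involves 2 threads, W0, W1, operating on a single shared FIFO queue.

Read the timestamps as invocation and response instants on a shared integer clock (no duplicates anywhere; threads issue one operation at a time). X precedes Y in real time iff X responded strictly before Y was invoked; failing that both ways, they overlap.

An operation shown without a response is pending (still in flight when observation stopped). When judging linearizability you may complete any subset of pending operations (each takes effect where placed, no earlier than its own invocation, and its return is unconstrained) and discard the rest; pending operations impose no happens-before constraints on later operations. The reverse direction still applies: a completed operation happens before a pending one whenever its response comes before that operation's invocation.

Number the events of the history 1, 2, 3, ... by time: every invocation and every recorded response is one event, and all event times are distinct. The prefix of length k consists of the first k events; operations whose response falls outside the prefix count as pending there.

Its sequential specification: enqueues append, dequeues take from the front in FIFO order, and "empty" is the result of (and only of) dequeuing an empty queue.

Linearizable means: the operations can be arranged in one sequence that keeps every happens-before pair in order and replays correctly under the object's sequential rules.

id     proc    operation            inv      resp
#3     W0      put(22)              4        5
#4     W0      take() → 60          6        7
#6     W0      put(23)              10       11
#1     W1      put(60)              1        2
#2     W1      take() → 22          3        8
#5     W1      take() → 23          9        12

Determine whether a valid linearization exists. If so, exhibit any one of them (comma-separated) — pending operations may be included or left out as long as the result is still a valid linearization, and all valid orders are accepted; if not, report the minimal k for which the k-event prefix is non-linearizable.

step 1: #1 put(60) — queue <60>
step 2: #3 put(22) — queue <60,22>
step 3: #4 take() → 60 — queue <22>
step 4: #2 take() → 22 — queue <>
step 5: #6 put(23) — queue <23>
step 6: #5 take() → 23 — queue <>

linearizable — witness: #1, #3, #4, #2, #6, #5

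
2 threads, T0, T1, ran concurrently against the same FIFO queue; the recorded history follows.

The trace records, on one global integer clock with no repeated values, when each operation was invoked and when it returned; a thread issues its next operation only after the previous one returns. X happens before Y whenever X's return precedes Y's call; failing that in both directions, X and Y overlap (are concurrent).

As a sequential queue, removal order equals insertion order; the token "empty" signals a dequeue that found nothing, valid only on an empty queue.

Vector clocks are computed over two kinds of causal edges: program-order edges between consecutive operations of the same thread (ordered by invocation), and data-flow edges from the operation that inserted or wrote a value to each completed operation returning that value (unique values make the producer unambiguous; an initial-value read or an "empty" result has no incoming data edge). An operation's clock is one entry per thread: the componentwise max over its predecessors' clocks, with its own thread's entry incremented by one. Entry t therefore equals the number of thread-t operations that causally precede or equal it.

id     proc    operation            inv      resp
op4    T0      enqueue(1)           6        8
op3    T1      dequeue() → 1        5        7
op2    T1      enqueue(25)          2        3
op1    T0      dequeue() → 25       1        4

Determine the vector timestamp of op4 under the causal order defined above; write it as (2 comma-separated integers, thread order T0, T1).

(2, 1)

invoked at 2, op2 has no predecessors; its own T1 bump gives (0, 1)
merge at op1 (invoked 1): VC(op2)=(0, 1), own-thread bump on T0 → (1, 1)
merge at op4 (invoked 6): VC(op1)=(1, 1), own-thread bump on T0 → (2, 1)
merge at op3 (invoked 5): VC(op2)=(0, 1), VC(op4)=(2, 1), own-thread bump on T1 → (2, 2)
target: VC(op4) = (2, 1)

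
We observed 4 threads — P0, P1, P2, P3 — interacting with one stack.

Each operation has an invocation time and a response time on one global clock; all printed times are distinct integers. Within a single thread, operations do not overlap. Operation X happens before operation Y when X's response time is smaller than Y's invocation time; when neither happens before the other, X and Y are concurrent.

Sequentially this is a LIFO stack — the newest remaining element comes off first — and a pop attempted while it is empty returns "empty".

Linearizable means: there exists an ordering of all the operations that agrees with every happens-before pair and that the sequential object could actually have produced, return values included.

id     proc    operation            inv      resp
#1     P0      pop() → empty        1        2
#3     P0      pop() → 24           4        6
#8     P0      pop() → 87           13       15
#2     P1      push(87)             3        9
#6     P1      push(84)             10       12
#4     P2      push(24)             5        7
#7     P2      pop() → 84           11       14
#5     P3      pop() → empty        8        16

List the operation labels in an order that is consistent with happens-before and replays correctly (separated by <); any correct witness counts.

#1 < #2 < #4 < #3 < #6 < #7 < #8 < #5

after step 1 (#1 pop() → empty): stack <>
after step 2 (#2 push(87)): stack <87>
after step 3 (#4 push(24)): stack <87,24>
after step 4 (#3 pop() → 24): stack <87>
after step 5 (#6 push(84)): stack <87,84>
after step 6 (#7 pop() → 84): stack <87>
after step 7 (#8 pop() → 87): stack <>
after step 8 (#5 pop() → empty): stack <>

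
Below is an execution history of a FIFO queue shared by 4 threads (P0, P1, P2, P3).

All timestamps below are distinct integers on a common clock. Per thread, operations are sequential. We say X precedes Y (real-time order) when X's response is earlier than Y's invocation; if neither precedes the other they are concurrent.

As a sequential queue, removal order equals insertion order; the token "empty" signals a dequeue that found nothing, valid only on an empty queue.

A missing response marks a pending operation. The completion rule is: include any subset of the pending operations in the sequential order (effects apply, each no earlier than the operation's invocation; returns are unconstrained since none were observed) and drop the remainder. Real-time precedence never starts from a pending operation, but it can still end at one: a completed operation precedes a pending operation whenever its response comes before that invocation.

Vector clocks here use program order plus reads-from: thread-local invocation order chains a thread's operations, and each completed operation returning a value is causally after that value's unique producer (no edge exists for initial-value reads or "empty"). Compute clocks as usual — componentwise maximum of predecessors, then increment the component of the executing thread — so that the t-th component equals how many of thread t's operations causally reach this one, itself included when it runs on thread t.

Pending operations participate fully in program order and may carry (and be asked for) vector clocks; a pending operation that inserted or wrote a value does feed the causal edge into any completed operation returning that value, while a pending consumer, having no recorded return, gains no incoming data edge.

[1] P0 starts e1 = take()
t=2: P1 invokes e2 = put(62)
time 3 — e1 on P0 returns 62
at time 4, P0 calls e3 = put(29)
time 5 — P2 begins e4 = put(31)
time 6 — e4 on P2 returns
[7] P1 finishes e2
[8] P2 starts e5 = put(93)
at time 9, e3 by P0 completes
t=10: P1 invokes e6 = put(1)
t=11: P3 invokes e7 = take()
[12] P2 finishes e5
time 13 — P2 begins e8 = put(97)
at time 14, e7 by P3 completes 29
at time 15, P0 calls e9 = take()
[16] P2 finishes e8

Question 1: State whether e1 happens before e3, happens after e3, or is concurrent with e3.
e1 spans [1,3], e3 spans [4,9]
resp(e1)=3 < inv(e3)=4

before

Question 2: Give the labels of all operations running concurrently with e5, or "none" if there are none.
e5 spans [8,12]; an op avoiding the whole window 8..12 is ordered, any other is concurrent
e1 [1,3]: before
e2 [2,7]: before
e3 [4,9]: concurrent
e4 [5,6]: before
e6 [10,…): concurrent
e7 [11,14]: concurrent
e8 [13,16]: after
e9 [15,…): after

e3, e6, e7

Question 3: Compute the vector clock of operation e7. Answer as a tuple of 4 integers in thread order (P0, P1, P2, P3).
VC(e4, invoked at 5): no causal predecessors; +1 on P2 → (0, 0, 1, 0)
VC(e2, invoked at 2): no causal predecessors; +1 on P1 → (0, 1, 0, 0)
e5, invoked 8, takes VC(e4)=(0, 0, 1, 0) under max, adds 1 for P2 → (0, 0, 2, 0)
e6, invoked 10, takes VC(e2)=(0, 1, 0, 0) under max, adds 1 for P1 → (0, 2, 0, 0)
e1, invoked 1, takes VC(e2)=(0, 1, 0, 0) under max, adds 1 for P0 → (1, 1, 0, 0)
e8, invoked 13, takes VC(e5)=(0, 0, 2, 0) under max, adds 1 for P2 → (0, 0, 3, 0)
e3, invoked 4, takes VC(e1)=(1, 1, 0, 0) under max, adds 1 for P0 → (2, 1, 0, 0)
e7, invoked 11, takes VC(e3)=(2, 1, 0, 0) under max, adds 1 for P3 → (2, 1, 0, 1)
e9, invoked 15, takes VC(e3)=(2, 1, 0, 0) under max, adds 1 for P0 → (3, 1, 0, 0)
target: VC(e7) = (2, 1, 0, 1)

(2, 1, 0, 1)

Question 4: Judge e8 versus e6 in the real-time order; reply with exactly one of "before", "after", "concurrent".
e8 spans [13,16], e6 spans [10,…)
the intervals overlap in both directions

concurrent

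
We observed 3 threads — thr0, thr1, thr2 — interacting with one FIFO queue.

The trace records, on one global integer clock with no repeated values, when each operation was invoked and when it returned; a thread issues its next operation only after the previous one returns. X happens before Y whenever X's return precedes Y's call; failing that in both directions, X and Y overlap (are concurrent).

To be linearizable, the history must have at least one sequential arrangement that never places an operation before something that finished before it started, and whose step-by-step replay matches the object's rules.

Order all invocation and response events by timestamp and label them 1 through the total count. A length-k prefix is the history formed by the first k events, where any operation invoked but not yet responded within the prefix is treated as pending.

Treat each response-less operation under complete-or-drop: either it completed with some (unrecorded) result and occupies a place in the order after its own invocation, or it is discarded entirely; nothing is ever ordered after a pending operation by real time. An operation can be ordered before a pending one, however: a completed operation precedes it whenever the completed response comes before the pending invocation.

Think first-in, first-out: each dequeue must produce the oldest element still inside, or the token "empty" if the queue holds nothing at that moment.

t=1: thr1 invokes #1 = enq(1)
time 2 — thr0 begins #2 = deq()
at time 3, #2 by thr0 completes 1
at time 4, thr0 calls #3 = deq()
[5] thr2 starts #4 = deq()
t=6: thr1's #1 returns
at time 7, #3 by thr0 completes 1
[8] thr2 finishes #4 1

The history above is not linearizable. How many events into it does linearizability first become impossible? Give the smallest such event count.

one valid order for events 1..6 is #1, #2:
step 1: #1 enq(1) — queue <1>
step 2: #2 deq() → 1 — queue <>
at event 7 (#3's time-7 response) nothing linearizes any more
no escape via the 1 pending operation (#4): every completion choice fails
one such order, #1, #2, #3 (pending dropped), breaks at step 3 where #3 deq() → 1 is illegal
one such order, #2, #1, #3 (pending dropped), breaks at step 1 where #2 deq() → 1 is illegal

7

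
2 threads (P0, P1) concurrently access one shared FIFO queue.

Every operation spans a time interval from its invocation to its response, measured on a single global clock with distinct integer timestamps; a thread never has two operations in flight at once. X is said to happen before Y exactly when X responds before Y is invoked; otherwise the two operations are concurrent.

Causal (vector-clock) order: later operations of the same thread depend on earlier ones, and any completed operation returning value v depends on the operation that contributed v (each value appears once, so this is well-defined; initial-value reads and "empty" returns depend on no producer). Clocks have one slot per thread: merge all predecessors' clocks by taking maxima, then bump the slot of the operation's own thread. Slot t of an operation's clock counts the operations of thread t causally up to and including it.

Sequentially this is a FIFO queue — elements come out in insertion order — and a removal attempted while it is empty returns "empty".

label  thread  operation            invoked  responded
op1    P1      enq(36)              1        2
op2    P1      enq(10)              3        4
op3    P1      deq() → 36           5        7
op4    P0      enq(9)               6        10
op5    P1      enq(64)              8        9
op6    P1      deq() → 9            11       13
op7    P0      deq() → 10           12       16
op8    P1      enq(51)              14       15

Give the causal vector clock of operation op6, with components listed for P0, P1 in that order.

(1, 5)

op1 (invocation 1): nothing precedes it; P1's component alone gives (0, 1)
op4 (invocation 6): nothing precedes it; P0's component alone gives (1, 0)
invoked at 3, op2 merges VC(op1)=(0, 1) and bumps P1's slot → (0, 2)
invoked at 5, op3 merges VC(op1)=(0, 1), VC(op2)=(0, 2) and bumps P1's slot → (0, 3)
invoked at 8, op5 merges VC(op3)=(0, 3) and bumps P1's slot → (0, 4)
invoked at 12, op7 merges VC(op2)=(0, 2), VC(op4)=(1, 0) and bumps P0's slot → (2, 2)
invoked at 11, op6 merges VC(op4)=(1, 0), VC(op5)=(0, 4) and bumps P1's slot → (1, 5)
invoked at 14, op8 merges VC(op6)=(1, 5) and bumps P1's slot → (1, 6)
target: VC(op6) = (1, 5)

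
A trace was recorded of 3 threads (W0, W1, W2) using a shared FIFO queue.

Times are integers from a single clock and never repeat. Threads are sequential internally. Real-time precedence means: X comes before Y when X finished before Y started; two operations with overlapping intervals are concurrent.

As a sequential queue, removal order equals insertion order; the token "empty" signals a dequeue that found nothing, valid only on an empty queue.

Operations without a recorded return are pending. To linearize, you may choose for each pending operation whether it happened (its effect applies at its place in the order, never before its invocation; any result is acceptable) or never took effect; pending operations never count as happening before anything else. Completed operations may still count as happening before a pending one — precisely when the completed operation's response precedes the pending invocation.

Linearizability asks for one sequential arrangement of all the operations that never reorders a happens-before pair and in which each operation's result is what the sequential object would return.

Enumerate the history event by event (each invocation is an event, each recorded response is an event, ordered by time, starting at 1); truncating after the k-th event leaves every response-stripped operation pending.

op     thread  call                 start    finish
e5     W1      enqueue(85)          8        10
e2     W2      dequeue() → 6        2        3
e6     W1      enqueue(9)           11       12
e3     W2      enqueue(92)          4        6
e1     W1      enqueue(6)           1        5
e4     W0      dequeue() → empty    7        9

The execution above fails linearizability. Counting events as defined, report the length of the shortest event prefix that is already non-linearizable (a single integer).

9

one valid order for events 1..8 is e1, e2, e3:
after step 1 (e1 enqueue(6)): queue <6>
after step 2 (e2 dequeue() → 6): queue <>
after step 3 (e3 enqueue(92)): queue <92>
event 9 — e4's response, time 9 — after it, nothing linearizes
every completion of the 1 pending operation (e5) was checked; none linearizes
e.g. e1, e2, e3, e4 (pending dropped): illegal at step 4, since e4 dequeue() → empty cannot apply there
e.g. e2, e1, e3, e4 (pending dropped): illegal at step 1, since e2 dequeue() → 6 cannot apply there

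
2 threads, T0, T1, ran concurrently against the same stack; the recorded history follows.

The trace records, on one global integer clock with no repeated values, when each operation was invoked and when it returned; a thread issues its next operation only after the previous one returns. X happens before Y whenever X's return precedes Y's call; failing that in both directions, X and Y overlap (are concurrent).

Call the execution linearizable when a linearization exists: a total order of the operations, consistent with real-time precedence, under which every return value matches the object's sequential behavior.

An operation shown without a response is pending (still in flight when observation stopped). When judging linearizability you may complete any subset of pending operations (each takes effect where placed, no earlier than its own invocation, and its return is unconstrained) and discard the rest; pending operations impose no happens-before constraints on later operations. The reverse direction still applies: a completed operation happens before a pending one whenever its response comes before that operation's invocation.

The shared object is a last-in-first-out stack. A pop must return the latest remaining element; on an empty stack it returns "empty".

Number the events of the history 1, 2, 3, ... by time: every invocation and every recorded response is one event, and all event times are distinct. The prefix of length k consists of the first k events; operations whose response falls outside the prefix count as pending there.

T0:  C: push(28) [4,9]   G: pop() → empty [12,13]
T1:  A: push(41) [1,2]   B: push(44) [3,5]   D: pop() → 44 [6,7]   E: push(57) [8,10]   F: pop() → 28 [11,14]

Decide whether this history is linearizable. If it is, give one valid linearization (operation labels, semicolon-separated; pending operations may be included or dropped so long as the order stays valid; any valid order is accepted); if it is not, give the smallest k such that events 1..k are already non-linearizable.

not linearizable — minimal violating prefix: 13 events

events 1..12 are fine; event 13 — the response of G at time 13 — makes the prefix non-linearizable
6 completed operations, 4 real-time-consistent orders — every stack replay fails
no escape via the 1 pending operation (F): every completion choice fails
take A, B, C, D, E, G (pending dropped): step 4 already fails, because D pop() → 44 cannot occur there
take A, B, D, C, E, G (pending dropped): step 6 already fails, because G pop() → empty cannot occur there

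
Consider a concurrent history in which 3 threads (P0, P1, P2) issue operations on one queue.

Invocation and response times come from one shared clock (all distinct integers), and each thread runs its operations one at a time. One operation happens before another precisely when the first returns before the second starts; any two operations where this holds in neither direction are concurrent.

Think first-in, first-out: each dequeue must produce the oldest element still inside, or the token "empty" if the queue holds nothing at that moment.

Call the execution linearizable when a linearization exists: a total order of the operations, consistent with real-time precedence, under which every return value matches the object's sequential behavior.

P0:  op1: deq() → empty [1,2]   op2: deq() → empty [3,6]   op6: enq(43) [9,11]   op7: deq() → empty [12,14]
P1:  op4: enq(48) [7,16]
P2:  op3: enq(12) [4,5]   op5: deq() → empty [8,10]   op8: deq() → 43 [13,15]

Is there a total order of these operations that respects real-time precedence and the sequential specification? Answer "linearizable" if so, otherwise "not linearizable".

cut after 9 events: linearizable; cut after 10 events (op5 responds, time 10): not linearizable
the 4 completed operations admit 2 real-time orders; each fails the queue replay
including or dropping the 2 pending operations (op4, op6) in any combination fails
take op1, op2, op3, op5 (pending dropped): step 4 already fails, because op5 deq() → empty cannot occur there
take op1, op3, op2, op5 (pending dropped): step 3 already fails, because op2 deq() → empty cannot occur there

not linearizable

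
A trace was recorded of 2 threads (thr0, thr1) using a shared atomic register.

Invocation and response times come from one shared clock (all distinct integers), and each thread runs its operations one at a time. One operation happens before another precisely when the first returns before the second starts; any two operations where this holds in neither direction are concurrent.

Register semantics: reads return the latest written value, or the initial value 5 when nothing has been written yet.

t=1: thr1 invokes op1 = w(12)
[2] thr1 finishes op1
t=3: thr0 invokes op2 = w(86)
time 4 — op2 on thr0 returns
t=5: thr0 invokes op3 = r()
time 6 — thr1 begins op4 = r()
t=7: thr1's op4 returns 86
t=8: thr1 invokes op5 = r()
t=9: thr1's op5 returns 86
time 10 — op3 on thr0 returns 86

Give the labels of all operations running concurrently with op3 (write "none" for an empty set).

op3 spans [5,10]: anything still running between times 5 and 10 counts as concurrent
op1 [1,2]: before
op2 [3,4]: before
op4 [6,7]: concurrent
op5 [8,9]: concurrent

op4, op5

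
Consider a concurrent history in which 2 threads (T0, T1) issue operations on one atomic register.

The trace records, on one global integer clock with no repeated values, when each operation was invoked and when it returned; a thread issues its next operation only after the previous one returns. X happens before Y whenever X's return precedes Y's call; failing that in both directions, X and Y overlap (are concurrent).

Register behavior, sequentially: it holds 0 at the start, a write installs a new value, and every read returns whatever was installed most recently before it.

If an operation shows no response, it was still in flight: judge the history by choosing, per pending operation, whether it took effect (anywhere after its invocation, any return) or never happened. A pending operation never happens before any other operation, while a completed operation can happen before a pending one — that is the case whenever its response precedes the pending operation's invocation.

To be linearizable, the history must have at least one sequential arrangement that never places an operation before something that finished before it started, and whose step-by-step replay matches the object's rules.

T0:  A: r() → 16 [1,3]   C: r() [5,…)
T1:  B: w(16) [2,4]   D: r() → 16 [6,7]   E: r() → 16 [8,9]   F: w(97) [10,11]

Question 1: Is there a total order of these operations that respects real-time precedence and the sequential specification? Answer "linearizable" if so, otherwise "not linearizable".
a witness: B, A, C, D, E, F
1. B w(16), leaving value 16
2. A r() → 16, leaving value 16
3. C r() (pending, included), leaving value 16
4. D r() → 16, leaving value 16
5. E r() → 16, leaving value 16
6. F w(97), leaving value 97

linearizable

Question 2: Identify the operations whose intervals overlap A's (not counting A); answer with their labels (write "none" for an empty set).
overlap test against A [1,3]: concurrent iff the interval meets 1..3
B [2,4]: concurrent
C [5,…): after
D [6,7]: after
E [8,9]: after
F [10,11]: after

B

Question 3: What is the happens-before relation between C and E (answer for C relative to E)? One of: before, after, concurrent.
C spans [5,…), E spans [8,9]
the intervals overlap in both directions

concurrent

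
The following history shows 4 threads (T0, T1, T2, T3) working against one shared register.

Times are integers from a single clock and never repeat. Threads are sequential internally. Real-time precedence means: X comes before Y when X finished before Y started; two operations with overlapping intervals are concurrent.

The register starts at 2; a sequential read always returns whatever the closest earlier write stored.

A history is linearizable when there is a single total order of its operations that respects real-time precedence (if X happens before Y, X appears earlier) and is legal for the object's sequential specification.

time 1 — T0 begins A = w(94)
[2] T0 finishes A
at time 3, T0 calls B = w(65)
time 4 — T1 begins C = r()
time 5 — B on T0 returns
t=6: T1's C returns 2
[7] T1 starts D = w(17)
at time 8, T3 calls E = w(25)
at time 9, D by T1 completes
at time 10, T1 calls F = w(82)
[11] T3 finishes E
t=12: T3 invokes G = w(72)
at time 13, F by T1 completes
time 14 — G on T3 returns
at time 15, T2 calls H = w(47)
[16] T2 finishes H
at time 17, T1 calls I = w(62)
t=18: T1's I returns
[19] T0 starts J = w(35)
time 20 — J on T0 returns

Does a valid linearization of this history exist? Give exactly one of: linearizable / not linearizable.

not linearizable

the violation lands at event 6, C's response at time 6: events 1..5 linearize, events 1..6 do not
no legal order exists: 2 real-time-consistent candidates over 3 completed register operations, all rejected
for example A, B, C fails at step 3: C r() → 2 is not legal there
for example A, C, B fails at step 2: C r() → 2 is not legal there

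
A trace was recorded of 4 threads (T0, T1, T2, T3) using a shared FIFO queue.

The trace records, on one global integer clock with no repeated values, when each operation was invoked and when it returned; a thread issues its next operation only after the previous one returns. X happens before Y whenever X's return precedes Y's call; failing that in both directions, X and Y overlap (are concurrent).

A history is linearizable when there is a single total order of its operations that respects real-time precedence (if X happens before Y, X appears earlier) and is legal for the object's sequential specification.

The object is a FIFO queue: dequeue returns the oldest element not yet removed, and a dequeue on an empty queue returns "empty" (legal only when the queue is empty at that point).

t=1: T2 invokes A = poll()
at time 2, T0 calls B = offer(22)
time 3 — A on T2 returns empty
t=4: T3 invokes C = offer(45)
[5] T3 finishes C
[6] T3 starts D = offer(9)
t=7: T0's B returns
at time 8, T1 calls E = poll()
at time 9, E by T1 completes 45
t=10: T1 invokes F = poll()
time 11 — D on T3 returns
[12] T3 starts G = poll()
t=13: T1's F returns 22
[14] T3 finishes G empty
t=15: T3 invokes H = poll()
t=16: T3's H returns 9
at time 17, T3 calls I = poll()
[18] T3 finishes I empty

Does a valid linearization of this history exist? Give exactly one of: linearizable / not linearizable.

not linearizable

through event 13 a valid linearization exists; event 14 (G responding at time 14) ends that
17 orders of the 7 completed FIFO queue ops respect real time; none is legal
one such order, A, B, C, D, E, F, G, breaks at step 5 where E poll() → 45 is illegal
one such order, A, B, C, D, E, G, F, breaks at step 5 where E poll() → 45 is illegal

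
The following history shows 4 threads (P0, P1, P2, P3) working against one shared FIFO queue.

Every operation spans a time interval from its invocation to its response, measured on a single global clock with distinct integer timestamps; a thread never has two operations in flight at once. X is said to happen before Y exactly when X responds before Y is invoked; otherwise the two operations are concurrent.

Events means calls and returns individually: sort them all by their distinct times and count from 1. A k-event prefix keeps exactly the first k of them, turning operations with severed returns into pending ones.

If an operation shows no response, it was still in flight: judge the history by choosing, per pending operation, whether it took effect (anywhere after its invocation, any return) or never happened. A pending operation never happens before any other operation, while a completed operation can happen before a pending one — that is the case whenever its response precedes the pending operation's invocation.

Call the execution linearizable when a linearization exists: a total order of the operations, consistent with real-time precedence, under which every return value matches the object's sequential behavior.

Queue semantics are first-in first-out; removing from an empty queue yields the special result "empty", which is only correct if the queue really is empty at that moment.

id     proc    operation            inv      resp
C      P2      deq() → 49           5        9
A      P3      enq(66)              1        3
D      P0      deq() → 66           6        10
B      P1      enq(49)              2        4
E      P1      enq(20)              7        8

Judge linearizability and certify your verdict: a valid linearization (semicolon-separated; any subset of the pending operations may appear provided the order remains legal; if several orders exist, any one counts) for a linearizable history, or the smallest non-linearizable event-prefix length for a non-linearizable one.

after step 1 (A enq(66)): queue <66>
after step 2 (B enq(49)): queue <66,49>
after step 3 (D deq() → 66): queue <49>
after step 4 (C deq() → 49): queue <>
after step 5 (E enq(20)): queue <20>

linearizable — witness: A; B; D; C; E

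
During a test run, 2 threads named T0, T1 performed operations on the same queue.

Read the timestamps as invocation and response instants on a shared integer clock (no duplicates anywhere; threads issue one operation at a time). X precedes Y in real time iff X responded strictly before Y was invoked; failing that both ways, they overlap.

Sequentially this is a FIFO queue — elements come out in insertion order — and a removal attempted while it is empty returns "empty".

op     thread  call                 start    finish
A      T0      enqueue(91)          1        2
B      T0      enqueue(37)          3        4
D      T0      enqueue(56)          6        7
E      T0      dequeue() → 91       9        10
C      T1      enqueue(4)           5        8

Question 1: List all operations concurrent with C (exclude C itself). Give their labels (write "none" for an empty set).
overlap test against C [5,8]: concurrent iff the interval meets 5..8
A [1,2]: before
B [3,4]: before
D [6,7]: concurrent
E [9,10]: after

D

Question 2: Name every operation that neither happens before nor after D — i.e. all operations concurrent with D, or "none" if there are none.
D spans [6,7]; an op avoiding the whole window 6..7 is ordered, any other is concurrent
A [1,2]: before
B [3,4]: before
C [5,8]: concurrent
E [9,10]: after

C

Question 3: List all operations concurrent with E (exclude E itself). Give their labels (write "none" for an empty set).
E spans [9,10]: anything still running between times 9 and 10 counts as concurrent
A [1,2]: before
B [3,4]: before
C [5,8]: before
D [6,7]: before

none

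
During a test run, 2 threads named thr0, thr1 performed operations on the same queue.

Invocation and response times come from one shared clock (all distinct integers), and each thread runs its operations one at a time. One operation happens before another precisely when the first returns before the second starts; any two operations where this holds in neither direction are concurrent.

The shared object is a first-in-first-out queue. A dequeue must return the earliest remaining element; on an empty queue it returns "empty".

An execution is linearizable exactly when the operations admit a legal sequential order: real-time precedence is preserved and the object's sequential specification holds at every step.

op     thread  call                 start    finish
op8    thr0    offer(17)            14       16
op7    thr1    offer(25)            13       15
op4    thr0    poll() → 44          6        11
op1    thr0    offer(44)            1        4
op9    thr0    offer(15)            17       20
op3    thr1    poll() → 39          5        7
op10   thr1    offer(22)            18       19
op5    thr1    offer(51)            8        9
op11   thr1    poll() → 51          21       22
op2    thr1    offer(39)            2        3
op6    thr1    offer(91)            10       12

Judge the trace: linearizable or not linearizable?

witness order: op1, op2, op4, op3, op5, op6, op7, op8, op9, op10, op11
after step 1 (op1 offer(44)): queue <44>
after step 2 (op2 offer(39)): queue <44,39>
after step 3 (op4 poll() → 44): queue <39>
after step 4 (op3 poll() → 39): queue <>
after step 5 (op5 offer(51)): queue <51>
after step 6 (op6 offer(91)): queue <51,91>
after step 7 (op7 offer(25)): queue <51,91,25>
after step 8 (op8 offer(17)): queue <51,91,25,17>
after step 9 (op9 offer(15)): queue <51,91,25,17,15>
after step 10 (op10 offer(22)): queue <51,91,25,17,15,22>
after step 11 (op11 poll() → 51): queue <91,25,17,15,22>

linearizable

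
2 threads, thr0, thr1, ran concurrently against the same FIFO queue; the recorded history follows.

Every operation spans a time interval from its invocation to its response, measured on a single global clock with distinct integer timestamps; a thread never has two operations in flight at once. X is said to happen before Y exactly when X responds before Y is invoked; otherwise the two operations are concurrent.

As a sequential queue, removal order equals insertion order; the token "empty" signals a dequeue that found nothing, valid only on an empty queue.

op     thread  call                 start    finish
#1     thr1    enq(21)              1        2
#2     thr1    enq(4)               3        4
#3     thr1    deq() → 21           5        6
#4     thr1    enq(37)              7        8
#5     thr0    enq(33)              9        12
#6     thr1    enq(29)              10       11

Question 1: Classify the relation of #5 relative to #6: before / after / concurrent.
#5 spans [9,12], #6 spans [10,11]
the intervals overlap in both directions

concurrent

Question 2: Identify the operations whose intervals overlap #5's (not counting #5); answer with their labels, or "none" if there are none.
concurrent with #5 ([9,12]): every op whose interval crosses 9..12
#1 [1,2]: before
#2 [3,4]: before
#3 [5,6]: before
#4 [7,8]: before
#6 [10,11]: concurrent

#6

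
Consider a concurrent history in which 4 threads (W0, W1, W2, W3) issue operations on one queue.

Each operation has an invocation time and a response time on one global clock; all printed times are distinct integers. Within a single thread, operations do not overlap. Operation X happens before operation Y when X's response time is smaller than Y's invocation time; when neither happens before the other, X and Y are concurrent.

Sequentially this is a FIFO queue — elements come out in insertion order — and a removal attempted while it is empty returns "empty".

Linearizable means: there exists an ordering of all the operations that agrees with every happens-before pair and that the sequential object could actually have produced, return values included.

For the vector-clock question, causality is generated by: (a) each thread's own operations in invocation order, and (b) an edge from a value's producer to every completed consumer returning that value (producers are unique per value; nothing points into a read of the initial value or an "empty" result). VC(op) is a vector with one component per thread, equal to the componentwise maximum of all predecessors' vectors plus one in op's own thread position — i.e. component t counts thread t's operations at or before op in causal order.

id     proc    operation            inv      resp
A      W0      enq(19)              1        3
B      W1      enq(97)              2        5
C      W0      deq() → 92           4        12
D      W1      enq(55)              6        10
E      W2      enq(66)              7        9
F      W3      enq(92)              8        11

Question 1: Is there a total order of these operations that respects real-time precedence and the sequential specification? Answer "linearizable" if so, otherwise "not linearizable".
not linearizable

through event 11 a valid linearization exists; event 12 (C responding at time 12) ends that
54 orders of the 6 completed queue ops respect real time; none is legal
e.g. A, B, C, D, E, F: illegal at step 3, since C deq() → 92 cannot apply there
e.g. A, B, C, D, F, E: illegal at step 3, since C deq() → 92 cannot apply there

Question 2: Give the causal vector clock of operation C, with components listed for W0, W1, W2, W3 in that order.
(2, 0, 0, 1)

F, invoked 8, has no incoming edges; only W3's bump applies → (0, 0, 0, 1)
E, invoked 7, has no incoming edges; only W2's bump applies → (0, 0, 1, 0)
B, invoked 2, has no incoming edges; only W1's bump applies → (0, 1, 0, 0)
A, invoked 1, has no incoming edges; only W0's bump applies → (1, 0, 0, 0)
merge at D (invoked 6): VC(B)=(0, 1, 0, 0), own-thread bump on W1 → (0, 2, 0, 0)
merge at C (invoked 4): VC(A)=(1, 0, 0, 0), VC(F)=(0, 0, 0, 1), own-thread bump on W0 → (2, 0, 0, 1)
target: VC(C) = (2, 0, 0, 1)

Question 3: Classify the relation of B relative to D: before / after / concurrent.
before

B spans [2,5], D spans [6,10]
resp(B)=5 < inv(D)=6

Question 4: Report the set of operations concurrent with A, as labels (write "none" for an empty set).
B

A spans [1,3]: anything still running between times 1 and 3 counts as concurrent
B [2,5]: concurrent
C [4,12]: after
D [6,10]: after
E [7,9]: after
F [8,11]: after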